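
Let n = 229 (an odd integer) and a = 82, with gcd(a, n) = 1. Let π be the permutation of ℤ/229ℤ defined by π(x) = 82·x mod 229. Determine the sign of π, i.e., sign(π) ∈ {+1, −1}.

Orbit of 83 under x↦82x: [83, 165, 19, 184, 203, 158, 132]… (length divides ord_229(82)).
Cycle lengths of π_82 on ℤ/229ℤ: [57, 57, 57, 57, 1]; 5 cycles in total.
Σ(ℓ_i−1) = 229−5 = 224; sign = (−1)^224 = +1.
Via Zolotarev, sign(π_{82}) = (82|229) = +1.

+1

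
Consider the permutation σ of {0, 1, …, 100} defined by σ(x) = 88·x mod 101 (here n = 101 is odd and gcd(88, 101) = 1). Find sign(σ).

Orbit of 52 under x↦88x: [52, 31, 1, 88, 68, 25, 79]… (length divides ord_101(88)).
Cycle type of π: 25×4 + 1; total 5 cycles.
sign(π) = (−1)^{n − #cycles} = (−1)^{101−5} = (−1)^96 = +1.
Via Zolotarev, sign(π_{88}) = (88|101) = +1.

+1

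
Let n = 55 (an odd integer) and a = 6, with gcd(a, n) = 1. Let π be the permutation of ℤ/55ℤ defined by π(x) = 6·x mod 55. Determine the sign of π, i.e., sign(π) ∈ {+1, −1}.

Trace 31: π^k(31) = [31, 21, 16, 41, 26, 46, 1] for k=0..6.
10 cycles of lengths [10, 10, 10, 10, 10, 1, 1, 1, 1, 1].
sign(π) = (−1)^{n − #cycles} = (−1)^{55−10} = (−1)^45 = -1.
Via Zolotarev, sign(π_{6}) = (6|55) = -1.

-1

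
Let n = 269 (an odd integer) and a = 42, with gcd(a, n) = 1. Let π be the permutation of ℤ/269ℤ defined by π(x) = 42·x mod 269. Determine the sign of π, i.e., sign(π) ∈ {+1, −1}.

Orbit of 44 under x↦42x: [44, 234, 144, 130, 80, 132, 164]… (length divides ord_269(42)).
Decompose π into cycles: lengths [268, 1] (2 cycles, including the fixed point 0).
With 2 cycles on 269 points, sign = (−1)^{269−2} = -1.
Check: (42/269) = -1 by Zolotarev.

-1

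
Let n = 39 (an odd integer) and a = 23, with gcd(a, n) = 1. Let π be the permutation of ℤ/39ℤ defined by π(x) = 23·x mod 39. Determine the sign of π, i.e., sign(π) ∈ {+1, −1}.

Trace 22: π^k(22) = [22, 38, 16, 17, 1, 23] for k=0..5.
The orbit structure of x ↦ 23x mod 39: 8 orbits of sizes [6, 6, 6, 6, 6, 6, 2, 1].
39 − 8 = 31 transpositions; sign(π) = (−1)^31 = -1.
The Jacobi symbol (23|39) = -1 (Zolotarev) agrees.

-1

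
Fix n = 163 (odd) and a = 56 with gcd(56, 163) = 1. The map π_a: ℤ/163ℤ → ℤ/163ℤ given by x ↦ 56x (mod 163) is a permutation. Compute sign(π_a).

Trace 6: π^k(6) = [6, 10, 71, 64, 161, 51, 85] for k=0..6.
Cycle type of π: 81×2 + 1; total 3 cycles.
Σ(ℓ_i−1) = 163−3 = 160; sign = (−1)^160 = +1.
Via Zolotarev, sign(π_{56}) = (56|163) = +1.

+1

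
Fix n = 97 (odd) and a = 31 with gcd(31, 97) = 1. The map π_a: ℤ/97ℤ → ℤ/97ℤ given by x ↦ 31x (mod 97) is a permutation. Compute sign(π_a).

Start at x=96: 96 → 66 → 9 → 85 → 16 → 11 → 50 → … (one orbit).
Cycle type of π: 48×2 + 1; total 3 cycles.
n − c = 97 − 3 = 94; sign = (−1)^94 = +1.
The Jacobi symbol (31|97) = +1 (Zolotarev) agrees.

+1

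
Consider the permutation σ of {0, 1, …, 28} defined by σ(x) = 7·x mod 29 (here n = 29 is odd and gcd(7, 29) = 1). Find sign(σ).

Orbit of 23 under x↦7x: [23, 16, 25, 1, 7, 20, 24]… (length divides ord_29(7)).
Cycle lengths of π_7 on ℤ/29ℤ: [7, 7, 7, 7, 1]; 5 cycles in total.
Σ(ℓ_i−1) = 29−5 = 24; sign = (−1)^24 = +1.
(7|29)_J = +1 (Zolotarev's lemma cross-check).

+1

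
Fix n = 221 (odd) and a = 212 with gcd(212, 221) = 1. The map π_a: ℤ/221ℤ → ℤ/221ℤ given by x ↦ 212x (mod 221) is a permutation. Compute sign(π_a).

+1

Trace 35: π^k(35) = [35, 127, 183, 121, 16, 77, 191] for k=0..6.
Cycle lengths of π_212 on ℤ/221ℤ: [24, 24, 24, 24, 24, 24, 24, 24, 8, 8, 6, 6, 1]; 13 cycles in total.
sign(π) = (−1)^{n − #cycles} = (−1)^{221−13} = (−1)^208 = +1.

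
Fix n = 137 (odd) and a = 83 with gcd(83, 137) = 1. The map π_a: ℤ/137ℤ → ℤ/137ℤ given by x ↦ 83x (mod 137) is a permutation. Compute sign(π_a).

-1

Trace 87: π^k(87) = [87, 97, 105, 84, 122, 125, 100] for k=0..6.
Cycle lengths of π_83 on ℤ/137ℤ: [136, 1]; 2 cycles in total.
Σ(ℓ_i−1) = 137−2 = 135; sign = (−1)^135 = -1.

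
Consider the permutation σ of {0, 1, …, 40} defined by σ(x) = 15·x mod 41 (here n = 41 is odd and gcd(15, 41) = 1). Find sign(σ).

-1

Orbit of 7 under x↦15x: [7, 23, 17, 9, 12, 16, 35]… (length divides ord_41(15)).
Decompose π into cycles: lengths [40, 1] (2 cycles, including the fixed point 0).
With 2 cycles on 41 points, sign = (−1)^{41−2} = -1.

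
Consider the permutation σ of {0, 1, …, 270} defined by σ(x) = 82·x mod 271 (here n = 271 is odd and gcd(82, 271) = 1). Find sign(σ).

Orbit of 16 under x↦82x: [16, 228, 268, 25, 153, 80, 56]… (length divides ord_271(82)).
3 cycles of lengths [135, 135, 1].
sign(π) = (−1)^{n − #cycles} = (−1)^{271−3} = (−1)^268 = +1.

+1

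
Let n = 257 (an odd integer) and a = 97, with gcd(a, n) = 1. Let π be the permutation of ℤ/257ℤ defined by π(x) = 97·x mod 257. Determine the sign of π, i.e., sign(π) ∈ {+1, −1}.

-1

Start at x=255: 255 → 63 → 200 → 125 → 46 → 93 → 26 → … (one orbit).
Decompose π into cycles: lengths [256, 1] (2 cycles, including the fixed point 0).
2 cycles on 257: each ℓ→(−1)^(ℓ−1), product (−1)^255 = -1.
Check: (97/257) = -1 by Zolotarev.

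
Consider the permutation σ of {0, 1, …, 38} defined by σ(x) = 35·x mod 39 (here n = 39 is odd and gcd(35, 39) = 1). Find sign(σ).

Start at x=22: 22 → 29 → 1 → 35 → 16 → 14 → 22 (one orbit).
Decompose π into cycles: lengths [6, 6, 6, 6, 3, 3, 3, 3, 2, 1] (10 cycles, including the fixed point 0).
10 cycles on 39: each ℓ→(−1)^(ℓ−1), product (−1)^29 = -1.
Check: (35/39) = -1 by Zolotarev.

-1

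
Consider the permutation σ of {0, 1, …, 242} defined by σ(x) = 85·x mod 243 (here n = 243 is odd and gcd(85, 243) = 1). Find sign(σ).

+1

Start at x=229: 229 → 25 → 181 → 76 → 142 → 163 → 4 → … (one orbit).
Decompose π into cycles: lengths [81, 81, 27, 27, 9, 9, 3, 3, 1, 1, 1] (11 cycles, including the fixed point 0).
Σ(ℓ_i−1) = 243−11 = 232; sign = (−1)^232 = +1.
Via Zolotarev, sign(π_{85}) = (85|243) = +1.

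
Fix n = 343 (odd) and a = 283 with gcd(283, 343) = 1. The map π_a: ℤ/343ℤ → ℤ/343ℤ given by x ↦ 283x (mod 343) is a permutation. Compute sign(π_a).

-1

Start at x=96: 96 → 71 → 199 → 65 → 216 → 74 → 19 → … (one orbit).
π_283 has 4 disjoint cycles with lengths [294, 42, 6, 1] on {0,…,342}.
With 4 cycles on 343 points, sign = (−1)^{343−4} = -1.
Check: (283/343) = -1 by Zolotarev.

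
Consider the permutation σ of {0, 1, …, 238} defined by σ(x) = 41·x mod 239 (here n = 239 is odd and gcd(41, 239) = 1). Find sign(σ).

-1

Start at x=231: 231 → 150 → 175 → 5 → 205 → 40 → 206 → … (one orbit).
π_41 has 2 disjoint cycles with lengths [238, 1] on {0,…,238}.
Σ(ℓ_i−1) = 239−2 = 237; sign = (−1)^237 = -1.
Via Zolotarev, sign(π_{41}) = (41|239) = -1.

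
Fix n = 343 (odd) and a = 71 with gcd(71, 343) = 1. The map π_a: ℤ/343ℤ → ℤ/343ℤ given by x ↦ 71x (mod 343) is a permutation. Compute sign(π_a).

+1

Start at x=22: 22 → 190 → 113 → 134 → 253 → 127 → 99 → … (one orbit).
Cycle type of π: 49×6 + 7×6 + 1×7; total 19 cycles.
19 cycles on 343: each ℓ→(−1)^(ℓ−1), product (−1)^324 = +1.
The Jacobi symbol (71|343) = +1 (Zolotarev) agrees.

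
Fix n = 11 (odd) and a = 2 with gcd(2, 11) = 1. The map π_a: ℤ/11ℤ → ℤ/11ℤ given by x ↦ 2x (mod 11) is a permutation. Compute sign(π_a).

Orbit of 8 under x↦2x: [8, 5, 10, 9, 7, 3, 6]… (length divides ord_11(2)).
Decompose π into cycles: lengths [10, 1] (2 cycles, including the fixed point 0).
Σ(ℓ_i−1) = 11−2 = 9; sign = (−1)^9 = -1.

-1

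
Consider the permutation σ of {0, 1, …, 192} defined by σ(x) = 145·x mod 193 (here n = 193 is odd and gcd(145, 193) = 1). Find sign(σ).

+1

Trace 131: π^k(131) = [131, 81, 165, 186, 143, 84, 21] for k=0..6.
5 cycles of lengths [48, 48, 48, 48, 1].
sign(π) = (−1)^{n − #cycles} = (−1)^{193−5} = (−1)^188 = +1.
(145|193)_J = +1 (Zolotarev's lemma cross-check).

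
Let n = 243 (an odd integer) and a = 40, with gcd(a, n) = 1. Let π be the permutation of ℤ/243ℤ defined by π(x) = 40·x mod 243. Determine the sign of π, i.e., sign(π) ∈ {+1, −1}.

Trace 208: π^k(208) = [208, 58, 133, 217, 175, 196, 64] for k=0..6.
Cycle type of π: 81×2 + 27×2 + 9×2 + 3×2 + 1×3; total 11 cycles.
With 11 cycles on 243 points, sign = (−1)^{243−11} = +1.
Via Zolotarev, sign(π_{40}) = (40|243) = +1.

+1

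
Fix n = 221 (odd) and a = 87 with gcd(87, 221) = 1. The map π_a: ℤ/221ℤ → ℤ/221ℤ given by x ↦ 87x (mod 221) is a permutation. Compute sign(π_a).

+1

Orbit of 1 under x↦87x: [1, 87, 55, 144, 152, 185, 183]… (length divides ord_221(87)).
π_87 has 15 disjoint cycles with lengths [24, 24, 24, 24, 24, 24, 24, 24, 8, 8, 3, 3, 3, 3, 1] on {0,…,220}.
15 cycles on 221: each ℓ→(−1)^(ℓ−1), product (−1)^206 = +1.
The Jacobi symbol (87|221) = +1 (Zolotarev) agrees.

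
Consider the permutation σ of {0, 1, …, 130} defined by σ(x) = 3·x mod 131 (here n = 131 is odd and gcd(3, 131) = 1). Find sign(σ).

Start at x=45: 45 → 4 → 12 → 36 → 108 → 62 → 55 → … (one orbit).
π_3 has 3 disjoint cycles with lengths [65, 65, 1] on {0,…,130}.
131 − 3 = 128 transpositions; sign(π) = (−1)^128 = +1.
(3|131)_J = +1 (Zolotarev's lemma cross-check).

+1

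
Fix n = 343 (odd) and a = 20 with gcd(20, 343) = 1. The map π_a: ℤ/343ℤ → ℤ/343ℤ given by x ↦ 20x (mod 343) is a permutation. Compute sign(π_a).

Start at x=92: 92 → 125 → 99 → 265 → 155 → 13 → 260 → … (one orbit).
π_20 has 10 disjoint cycles with lengths [98, 98, 98, 14, 14, 14, 2, 2, 2, 1] on {0,…,342}.
sign(π) = (−1)^{n − #cycles} = (−1)^{343−10} = (−1)^333 = -1.

-1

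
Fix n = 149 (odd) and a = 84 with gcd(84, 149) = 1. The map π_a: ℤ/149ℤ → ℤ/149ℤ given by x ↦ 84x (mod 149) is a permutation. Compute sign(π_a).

Start at x=30: 30 → 136 → 100 → 56 → 85 → 137 → 35 → … (one orbit).
Decompose π into cycles: lengths [148, 1] (2 cycles, including the fixed point 0).
n − c = 149 − 2 = 147; sign = (−1)^147 = -1.

-1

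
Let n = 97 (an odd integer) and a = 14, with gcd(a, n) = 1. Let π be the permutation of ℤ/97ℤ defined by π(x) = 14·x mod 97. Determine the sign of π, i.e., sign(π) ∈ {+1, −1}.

-1

Start at x=18: 18 → 58 → 36 → 19 → 72 → 38 → 47 → … (one orbit).
2 cycles of lengths [96, 1].
2 cycles on 97: each ℓ→(−1)^(ℓ−1), product (−1)^95 = -1.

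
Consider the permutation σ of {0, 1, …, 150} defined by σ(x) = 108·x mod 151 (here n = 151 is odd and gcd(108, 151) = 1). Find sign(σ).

-1

Trace 27: π^k(27) = [27, 47, 93, 78, 119, 17, 24] for k=0..6.
Cycle lengths of π_108 on ℤ/151ℤ: [150, 1]; 2 cycles in total.
With 2 cycles on 151 points, sign = (−1)^{151−2} = -1.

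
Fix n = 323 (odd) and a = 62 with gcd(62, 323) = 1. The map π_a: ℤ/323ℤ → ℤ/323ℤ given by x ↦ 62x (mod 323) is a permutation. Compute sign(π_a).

-1

Start at x=305: 305 → 176 → 253 → 182 → 302 → 313 → 26 → … (one orbit).
π_62 has 6 disjoint cycles with lengths [144, 144, 16, 9, 9, 1] on {0,…,322}.
sign(π) = (−1)^{n − #cycles} = (−1)^{323−6} = (−1)^317 = -1.
Check: (62/323) = -1 by Zolotarev.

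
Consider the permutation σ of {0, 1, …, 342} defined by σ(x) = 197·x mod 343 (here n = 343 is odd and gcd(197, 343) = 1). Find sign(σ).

Trace 50: π^k(50) = [50, 246, 99, 295, 148, 1, 197] for k=0..6.
91 cycles of lengths [7, 7, 7, 7, 7, 7, 7, 7, 7, 7, 7, 7, 7, 7, 7, 7, 7, 7, 7, 7, 7, 7, 7, 7, 7, 7, 7, 7, 7, 7, 7, 7, 7, 7, 7, 7, 7, 7, 7, 7, 7, 7, 1, 1, 1, 1, 1, 1, 1, 1, 1, 1, 1, 1, 1, 1, 1, 1, 1, 1, 1, 1, 1, 1, 1, 1, 1, 1, 1, 1, 1, 1, 1, 1, 1, 1, 1, 1, 1, 1, 1, 1, 1, 1, 1, 1, 1, 1, 1, 1, 1].
Σ(ℓ_i−1) = 343−91 = 252; sign = (−1)^252 = +1.
(197|343)_J = +1 (Zolotarev's lemma cross-check).

+1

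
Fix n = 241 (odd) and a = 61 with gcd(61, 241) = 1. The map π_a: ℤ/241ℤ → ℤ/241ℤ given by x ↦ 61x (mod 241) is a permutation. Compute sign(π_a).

+1

Trace 205: π^k(205) = [205, 214, 40, 30, 143, 47, 216] for k=0..6.
7 cycles of lengths [40, 40, 40, 40, 40, 40, 1].
7 cycles on 241: each ℓ→(−1)^(ℓ−1), product (−1)^234 = +1.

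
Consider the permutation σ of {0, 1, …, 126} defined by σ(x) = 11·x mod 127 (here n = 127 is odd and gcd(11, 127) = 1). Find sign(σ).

Trace 37: π^k(37) = [37, 26, 32, 98, 62, 47, 9] for k=0..6.
Cycle type of π: 63×2 + 1; total 3 cycles.
With 3 cycles on 127 points, sign = (−1)^{127−3} = +1.
The Jacobi symbol (11|127) = +1 (Zolotarev) agrees.

+1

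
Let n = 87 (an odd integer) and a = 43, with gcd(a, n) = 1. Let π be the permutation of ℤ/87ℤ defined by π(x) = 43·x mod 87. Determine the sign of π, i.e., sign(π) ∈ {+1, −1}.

-1

Start at x=76: 76 → 49 → 19 → 34 → 70 → 52 → 61 → … (one orbit).
π_43 has 6 disjoint cycles with lengths [28, 28, 28, 1, 1, 1] on {0,…,86}.
n − c = 87 − 6 = 81; sign = (−1)^81 = -1.
The Jacobi symbol (43|87) = -1 (Zolotarev) agrees.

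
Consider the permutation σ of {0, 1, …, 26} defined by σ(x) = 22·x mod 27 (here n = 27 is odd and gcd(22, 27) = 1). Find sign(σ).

+1

Orbit of 4 under x↦22x: [4, 7, 19, 13, 16, 1, 22]… (length divides ord_27(22)).
π_22 has 7 disjoint cycles with lengths [9, 9, 3, 3, 1, 1, 1] on {0,…,26}.
n − c = 27 − 7 = 20; sign = (−1)^20 = +1.
Zolotarev: (22|27) = +1, matching the cycle-count sign.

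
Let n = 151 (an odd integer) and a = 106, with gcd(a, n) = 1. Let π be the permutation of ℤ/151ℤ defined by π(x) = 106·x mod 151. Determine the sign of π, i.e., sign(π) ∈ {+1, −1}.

Orbit of 88 under x↦106x: [88, 117, 20, 6, 32, 70, 21]… (length divides ord_151(106)).
The orbit structure of x ↦ 106x mod 151: 2 orbits of sizes [150, 1].
n − c = 151 − 2 = 149; sign = (−1)^149 = -1.

-1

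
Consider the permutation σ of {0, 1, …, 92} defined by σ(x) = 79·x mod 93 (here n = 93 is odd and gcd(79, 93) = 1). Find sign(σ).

-1

Start at x=58: 58 → 25 → 22 → 64 → 34 → 82 → 61 → … (one orbit).
Cycle type of π: 30×3 + 1×3; total 6 cycles.
Σ(ℓ_i−1) = 93−6 = 87; sign = (−1)^87 = -1.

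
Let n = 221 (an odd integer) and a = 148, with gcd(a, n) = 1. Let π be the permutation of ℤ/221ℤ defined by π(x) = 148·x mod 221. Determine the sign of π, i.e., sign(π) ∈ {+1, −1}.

+1

Orbit of 31 under x↦148x: [31, 168, 112, 1, 148, 25, 164]… (length divides ord_221(148)).
17 cycles of lengths [16, 16, 16, 16, 16, 16, 16, 16, 16, 16, 16, 16, 16, 4, 4, 4, 1].
n − c = 221 − 17 = 204; sign = (−1)^204 = +1.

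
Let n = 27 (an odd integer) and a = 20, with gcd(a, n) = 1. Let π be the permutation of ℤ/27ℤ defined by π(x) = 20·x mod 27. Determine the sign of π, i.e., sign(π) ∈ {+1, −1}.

-1

Trace 8: π^k(8) = [8, 25, 14, 10, 11, 4, 26] for k=0..6.
π_20 has 4 disjoint cycles with lengths [18, 6, 2, 1] on {0,…,26}.
n − c = 27 − 4 = 23; sign = (−1)^23 = -1.
The Jacobi symbol (20|27) = -1 (Zolotarev) agrees.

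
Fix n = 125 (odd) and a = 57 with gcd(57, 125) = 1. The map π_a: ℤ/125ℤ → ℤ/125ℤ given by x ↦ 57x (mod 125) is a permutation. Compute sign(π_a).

-1

Orbit of 57 under x↦57x: [57, 124, 68, 1]… (length divides ord_125(57)).
32 cycles of lengths [4, 4, 4, 4, 4, 4, 4, 4, 4, 4, 4, 4, 4, 4, 4, 4, 4, 4, 4, 4, 4, 4, 4, 4, 4, 4, 4, 4, 4, 4, 4, 1].
125 − 32 = 93 transpositions; sign(π) = (−1)^93 = -1.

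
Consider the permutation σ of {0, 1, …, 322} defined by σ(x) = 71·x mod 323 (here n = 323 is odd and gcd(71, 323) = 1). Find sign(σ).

Trace 122: π^k(122) = [122, 264, 10, 64, 22, 270, 113] for k=0..6.
Cycle type of π: 144×2 + 18 + 16 + 1; total 5 cycles.
Σ(ℓ_i−1) = 323−5 = 318; sign = (−1)^318 = +1.

+1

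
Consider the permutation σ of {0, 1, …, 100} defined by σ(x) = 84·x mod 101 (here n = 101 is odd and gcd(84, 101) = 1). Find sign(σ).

+1

Trace 36: π^k(36) = [36, 95, 1, 84, 87] for k=0..4.
The orbit structure of x ↦ 84x mod 101: 21 orbits of sizes [5, 5, 5, 5, 5, 5, 5, 5, 5, 5, 5, 5, 5, 5, 5, 5, 5, 5, 5, 5, 1].
Σ(ℓ_i−1) = 101−21 = 80; sign = (−1)^80 = +1.
Via Zolotarev, sign(π_{84}) = (84|101) = +1.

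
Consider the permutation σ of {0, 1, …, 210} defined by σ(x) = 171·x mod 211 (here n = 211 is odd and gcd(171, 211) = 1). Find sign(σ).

Orbit of 1 under x↦171x: [1, 171, 123, 144, 148, 199, 58]… (length divides ord_211(171)).
The orbit structure of x ↦ 171x mod 211: 31 orbits of sizes [7, 7, 7, 7, 7, 7, 7, 7, 7, 7, 7, 7, 7, 7, 7, 7, 7, 7, 7, 7, 7, 7, 7, 7, 7, 7, 7, 7, 7, 7, 1].
211 − 31 = 180 transpositions; sign(π) = (−1)^180 = +1.
The Jacobi symbol (171|211) = +1 (Zolotarev) agrees.

+1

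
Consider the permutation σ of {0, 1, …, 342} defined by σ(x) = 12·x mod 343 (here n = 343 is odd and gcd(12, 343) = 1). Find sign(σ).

-1

Start at x=116: 116 → 20 → 240 → 136 → 260 → 33 → 53 → … (one orbit).
Cycle type of π: 294 + 42 + 6 + 1; total 4 cycles.
343 − 4 = 339 transpositions; sign(π) = (−1)^339 = -1.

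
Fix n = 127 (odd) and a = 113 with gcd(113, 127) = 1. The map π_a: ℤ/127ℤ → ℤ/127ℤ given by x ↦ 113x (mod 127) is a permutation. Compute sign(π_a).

+1

Trace 38: π^k(38) = [38, 103, 82, 122, 70, 36, 4] for k=0..6.
Decompose π into cycles: lengths [63, 63, 1] (3 cycles, including the fixed point 0).
sign(π) = (−1)^{n − #cycles} = (−1)^{127−3} = (−1)^124 = +1.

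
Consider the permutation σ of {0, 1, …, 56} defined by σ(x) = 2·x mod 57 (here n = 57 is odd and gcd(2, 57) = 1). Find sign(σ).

Start at x=7: 7 → 14 → 28 → 56 → 55 → 53 → 49 → … (one orbit).
5 cycles of lengths [18, 18, 18, 2, 1].
n − c = 57 − 5 = 52; sign = (−1)^52 = +1.

+1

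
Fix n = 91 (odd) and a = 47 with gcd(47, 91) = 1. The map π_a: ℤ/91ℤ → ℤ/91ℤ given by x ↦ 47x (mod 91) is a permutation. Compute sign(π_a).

+1

Trace 31: π^k(31) = [31, 1, 47, 25, 83, 79, 73] for k=0..6.
Cycle type of π: 12×6 + 6 + 4×3 + 1; total 11 cycles.
11 cycles on 91: each ℓ→(−1)^(ℓ−1), product (−1)^80 = +1.
The Jacobi symbol (47|91) = +1 (Zolotarev) agrees.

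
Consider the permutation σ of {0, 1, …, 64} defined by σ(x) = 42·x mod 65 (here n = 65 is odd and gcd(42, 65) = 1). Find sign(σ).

Orbit of 14 under x↦42x: [14, 3, 61, 27, 29, 48, 1]… (length divides ord_65(42)).
Cycle lengths of π_42 on ℤ/65ℤ: [12, 12, 12, 12, 4, 3, 3, 3, 3, 1]; 10 cycles in total.
65 − 10 = 55 transpositions; sign(π) = (−1)^55 = -1.
Zolotarev: (42|65) = -1, matching the cycle-count sign.

-1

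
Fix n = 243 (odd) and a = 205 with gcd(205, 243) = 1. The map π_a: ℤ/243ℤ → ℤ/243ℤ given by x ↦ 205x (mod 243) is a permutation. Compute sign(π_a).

Start at x=55: 55 → 97 → 202 → 100 → 88 → 58 → 226 → … (one orbit).
The orbit structure of x ↦ 205x mod 243: 11 orbits of sizes [81, 81, 27, 27, 9, 9, 3, 3, 1, 1, 1].
n − c = 243 − 11 = 232; sign = (−1)^232 = +1.

+1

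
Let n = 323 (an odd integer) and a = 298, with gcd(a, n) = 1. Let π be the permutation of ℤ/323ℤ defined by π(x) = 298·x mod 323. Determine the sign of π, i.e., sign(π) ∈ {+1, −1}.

-1

Orbit of 212 under x↦298x: [212, 191, 70, 188, 145, 251, 185]… (length divides ord_323(298)).
The orbit structure of x ↦ 298x mod 323: 8 orbits of sizes [72, 72, 72, 72, 18, 8, 8, 1].
With 8 cycles on 323 points, sign = (−1)^{323−8} = -1.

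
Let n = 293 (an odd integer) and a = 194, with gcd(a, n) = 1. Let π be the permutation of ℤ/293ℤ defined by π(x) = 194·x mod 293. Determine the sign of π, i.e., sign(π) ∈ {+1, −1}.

Orbit of 46 under x↦194x: [46, 134, 212, 108, 149, 192, 37]… (length divides ord_293(194)).
π_194 has 2 disjoint cycles with lengths [292, 1] on {0,…,292}.
Σ(ℓ_i−1) = 293−2 = 291; sign = (−1)^291 = -1.

-1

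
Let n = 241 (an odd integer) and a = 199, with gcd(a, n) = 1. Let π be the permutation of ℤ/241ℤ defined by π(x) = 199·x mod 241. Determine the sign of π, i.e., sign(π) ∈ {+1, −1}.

Trace 4: π^k(4) = [4, 73, 67, 78, 98, 222, 75] for k=0..6.
π_199 has 2 disjoint cycles with lengths [240, 1] on {0,…,240}.
n − c = 241 − 2 = 239; sign = (−1)^239 = -1.
(199|241)_J = -1 (Zolotarev's lemma cross-check).

-1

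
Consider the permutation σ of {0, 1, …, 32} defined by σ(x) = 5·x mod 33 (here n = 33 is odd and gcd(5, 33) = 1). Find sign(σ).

-1

Orbit of 26 under x↦5x: [26, 31, 23, 16, 14, 4, 20]… (length divides ord_33(5)).
π_5 has 6 disjoint cycles with lengths [10, 10, 5, 5, 2, 1] on {0,…,32}.
n − c = 33 − 6 = 27; sign = (−1)^27 = -1.
Check: (5/33) = -1 by Zolotarev.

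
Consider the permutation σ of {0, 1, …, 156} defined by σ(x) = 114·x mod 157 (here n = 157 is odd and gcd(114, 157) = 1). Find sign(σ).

Orbit of 155 under x↦114x: [155, 86, 70, 130, 62, 3, 28]… (length divides ord_157(114)).
2 cycles of lengths [156, 1].
2 cycles on 157: each ℓ→(−1)^(ℓ−1), product (−1)^155 = -1.
The Jacobi symbol (114|157) = -1 (Zolotarev) agrees.

-1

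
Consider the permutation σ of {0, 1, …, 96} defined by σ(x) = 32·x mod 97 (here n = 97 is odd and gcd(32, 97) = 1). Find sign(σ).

+1

Trace 4: π^k(4) = [4, 31, 22, 25, 24, 89, 35] for k=0..6.
3 cycles of lengths [48, 48, 1].
3 cycles on 97: each ℓ→(−1)^(ℓ−1), product (−1)^94 = +1.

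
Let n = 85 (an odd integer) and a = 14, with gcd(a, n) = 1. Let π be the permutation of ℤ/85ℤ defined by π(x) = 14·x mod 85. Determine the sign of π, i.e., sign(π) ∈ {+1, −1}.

-1

Orbit of 54 under x↦14x: [54, 76, 44, 21, 39, 36, 79]… (length divides ord_85(14)).
Decompose π into cycles: lengths [16, 16, 16, 16, 16, 2, 2, 1] (8 cycles, including the fixed point 0).
Σ(ℓ_i−1) = 85−8 = 77; sign = (−1)^77 = -1.
Zolotarev: (14|85) = -1, matching the cycle-count sign.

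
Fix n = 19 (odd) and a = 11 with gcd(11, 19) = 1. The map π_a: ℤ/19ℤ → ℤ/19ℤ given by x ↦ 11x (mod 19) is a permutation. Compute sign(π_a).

Start at x=7: 7 → 1 → 11 → 7 (one orbit).
Cycle lengths of π_11 on ℤ/19ℤ: [3, 3, 3, 3, 3, 3, 1]; 7 cycles in total.
n − c = 19 − 7 = 12; sign = (−1)^12 = +1.

+1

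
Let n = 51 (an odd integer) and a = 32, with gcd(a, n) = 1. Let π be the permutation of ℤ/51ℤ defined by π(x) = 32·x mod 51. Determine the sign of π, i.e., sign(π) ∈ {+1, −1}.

-1

Orbit of 8 under x↦32x: [8, 1, 32, 4, 26, 16, 2]… (length divides ord_51(32)).
π_32 has 8 disjoint cycles with lengths [8, 8, 8, 8, 8, 8, 2, 1] on {0,…,50}.
sign(π) = (−1)^{n − #cycles} = (−1)^{51−8} = (−1)^43 = -1.
(32|51)_J = -1 (Zolotarev's lemma cross-check).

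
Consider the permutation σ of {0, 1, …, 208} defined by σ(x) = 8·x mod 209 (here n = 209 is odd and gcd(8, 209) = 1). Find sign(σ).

+1

Start at x=151: 151 → 163 → 50 → 191 → 65 → 102 → 189 → … (one orbit).
π_8 has 11 disjoint cycles with lengths [30, 30, 30, 30, 30, 30, 10, 6, 6, 6, 1] on {0,…,208}.
209 − 11 = 198 transpositions; sign(π) = (−1)^198 = +1.
(8|209)_J = +1 (Zolotarev's lemma cross-check).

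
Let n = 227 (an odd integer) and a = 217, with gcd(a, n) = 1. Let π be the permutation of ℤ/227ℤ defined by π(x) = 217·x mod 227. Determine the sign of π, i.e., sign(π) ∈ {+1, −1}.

-1

Orbit of 70 under x↦217x: [70, 208, 190, 143, 159, 226, 10]… (length divides ord_227(217)).
2 cycles of lengths [226, 1].
Σ(ℓ_i−1) = 227−2 = 225; sign = (−1)^225 = -1.
Check: (217/227) = -1 by Zolotarev.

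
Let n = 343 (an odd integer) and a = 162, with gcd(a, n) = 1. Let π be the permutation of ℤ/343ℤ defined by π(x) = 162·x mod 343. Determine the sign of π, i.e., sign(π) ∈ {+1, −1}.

+1

Orbit of 71 under x↦162x: [71, 183, 148, 309, 323, 190, 253]… (length divides ord_343(162)).
Cycle type of π: 49×6 + 7×6 + 1×7; total 19 cycles.
n − c = 343 − 19 = 324; sign = (−1)^324 = +1.
The Jacobi symbol (162|343) = +1 (Zolotarev) agrees.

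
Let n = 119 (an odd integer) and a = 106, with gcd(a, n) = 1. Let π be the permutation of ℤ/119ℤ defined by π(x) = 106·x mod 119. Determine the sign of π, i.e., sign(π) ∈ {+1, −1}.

Start at x=1: 1 → 106 → 50 → 64 → 1 (one orbit).
Cycle lengths of π_106 on ℤ/119ℤ: [4, 4, 4, 4, 4, 4, 4, 4, 4, 4, 4, 4, 4, 4, 4, 4, 4, 4, 4, 4, 4, 4, 4, 4, 4, 4, 4, 4, 1, 1, 1, 1, 1, 1, 1]; 35 cycles in total.
Σ(ℓ_i−1) = 119−35 = 84; sign = (−1)^84 = +1.

+1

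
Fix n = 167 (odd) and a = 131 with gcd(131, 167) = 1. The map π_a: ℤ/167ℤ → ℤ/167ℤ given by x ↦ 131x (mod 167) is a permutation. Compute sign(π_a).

-1

Start at x=72: 72 → 80 → 126 → 140 → 137 → 78 → 31 → … (one orbit).
2 cycles of lengths [166, 1].
With 2 cycles on 167 points, sign = (−1)^{167−2} = -1.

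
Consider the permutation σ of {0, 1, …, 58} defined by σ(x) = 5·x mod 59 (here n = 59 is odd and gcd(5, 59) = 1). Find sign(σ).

+1

Orbit of 1 under x↦5x: [1, 5, 25, 7, 35, 57, 49]… (length divides ord_59(5)).
The orbit structure of x ↦ 5x mod 59: 3 orbits of sizes [29, 29, 1].
59 − 3 = 56 transpositions; sign(π) = (−1)^56 = +1.
The Jacobi symbol (5|59) = +1 (Zolotarev) agrees.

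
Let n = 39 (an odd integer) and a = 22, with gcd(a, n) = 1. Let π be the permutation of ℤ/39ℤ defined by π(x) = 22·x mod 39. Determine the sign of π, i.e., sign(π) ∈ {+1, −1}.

+1

Start at x=22: 22 → 16 → 1 → 22 (one orbit).
π_22 has 15 disjoint cycles with lengths [3, 3, 3, 3, 3, 3, 3, 3, 3, 3, 3, 3, 1, 1, 1] on {0,…,38}.
sign(π) = (−1)^{n − #cycles} = (−1)^{39−15} = (−1)^24 = +1.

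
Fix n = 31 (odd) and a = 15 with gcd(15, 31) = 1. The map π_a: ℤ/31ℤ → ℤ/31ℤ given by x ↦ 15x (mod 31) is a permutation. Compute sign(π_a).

Orbit of 16 under x↦15x: [16, 23, 4, 29, 1, 15, 8]… (length divides ord_31(15)).
Decompose π into cycles: lengths [10, 10, 10, 1] (4 cycles, including the fixed point 0).
n − c = 31 − 4 = 27; sign = (−1)^27 = -1.

-1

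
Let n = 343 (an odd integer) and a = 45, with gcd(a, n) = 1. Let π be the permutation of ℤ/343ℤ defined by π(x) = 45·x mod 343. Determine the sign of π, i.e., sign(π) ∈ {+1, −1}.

Trace 41: π^k(41) = [41, 130, 19, 169, 59, 254, 111] for k=0..6.
The orbit structure of x ↦ 45x mod 343: 4 orbits of sizes [294, 42, 6, 1].
With 4 cycles on 343 points, sign = (−1)^{343−4} = -1.
(45|343)_J = -1 (Zolotarev's lemma cross-check).

-1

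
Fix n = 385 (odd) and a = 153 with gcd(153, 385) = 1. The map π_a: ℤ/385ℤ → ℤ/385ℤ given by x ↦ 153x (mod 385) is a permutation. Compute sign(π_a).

Orbit of 153 under x↦153x: [153, 309, 307, 1]… (length divides ord_385(153)).
π_153 has 116 disjoint cycles with lengths [4, 4, 4, 4, 4, 4, 4, 4, 4, 4, 4, 4, 4, 4, 4, 4, 4, 4, 4, 4, 4, 4, 4, 4, 4, 4, 4, 4, 4, 4, 4, 4, 4, 4, 4, 4, 4, 4, 4, 4, 4, 4, 4, 4, 4, 4, 4, 4, 4, 4, 4, 4, 4, 4, 4, 4, 4, 4, 4, 4, 4, 4, 4, 4, 4, 4, 4, 4, 4, 4, 4, 4, 4, 4, 4, 4, 4, 2, 2, 2, 2, 2, 2, 2, 2, 2, 2, 2, 2, 2, 2, 2, 2, 2, 2, 2, 2, 2, 2, 2, 2, 2, 2, 2, 2, 2, 2, 2, 2, 2, 2, 2, 2, 2, 2, 1] on {0,…,384}.
116 cycles on 385: each ℓ→(−1)^(ℓ−1), product (−1)^269 = -1.

-1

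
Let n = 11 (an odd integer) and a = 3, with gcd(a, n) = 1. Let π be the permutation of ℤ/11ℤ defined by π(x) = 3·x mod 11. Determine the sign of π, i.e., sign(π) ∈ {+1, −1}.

+1

Start at x=9: 9 → 5 → 4 → 1 → 3 → 9 (one orbit).
Cycle type of π: 5×2 + 1; total 3 cycles.
Σ(ℓ_i−1) = 11−3 = 8; sign = (−1)^8 = +1.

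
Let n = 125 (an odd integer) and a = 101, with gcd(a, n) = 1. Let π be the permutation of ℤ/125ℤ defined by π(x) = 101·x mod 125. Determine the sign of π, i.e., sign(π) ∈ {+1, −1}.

+1

Trace 51: π^k(51) = [51, 26, 1, 101, 76] for k=0..4.
Cycle lengths of π_101 on ℤ/125ℤ: [5, 5, 5, 5, 5, 5, 5, 5, 5, 5, 5, 5, 5, 5, 5, 5, 5, 5, 5, 5, 1, 1, 1, 1, 1, 1, 1, 1, 1, 1, 1, 1, 1, 1, 1, 1, 1, 1, 1, 1, 1, 1, 1, 1, 1]; 45 cycles in total.
45 cycles on 125: each ℓ→(−1)^(ℓ−1), product (−1)^80 = +1.
The Jacobi symbol (101|125) = +1 (Zolotarev) agrees.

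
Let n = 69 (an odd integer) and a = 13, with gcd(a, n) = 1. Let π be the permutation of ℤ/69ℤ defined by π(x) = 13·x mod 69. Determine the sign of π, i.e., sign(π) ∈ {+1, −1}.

+1

Start at x=64: 64 → 4 → 52 → 55 → 25 → 49 → 16 → … (one orbit).
9 cycles of lengths [11, 11, 11, 11, 11, 11, 1, 1, 1].
Σ(ℓ_i−1) = 69−9 = 60; sign = (−1)^60 = +1.
The Jacobi symbol (13|69) = +1 (Zolotarev) agrees.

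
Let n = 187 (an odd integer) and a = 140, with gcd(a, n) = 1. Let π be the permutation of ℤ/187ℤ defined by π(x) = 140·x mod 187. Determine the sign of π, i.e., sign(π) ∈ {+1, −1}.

Trace 72: π^k(72) = [72, 169, 98, 69, 123, 16, 183] for k=0..6.
Decompose π into cycles: lengths [20, 20, 20, 20, 20, 20, 20, 20, 10, 4, 4, 4, 4, 1] (14 cycles, including the fixed point 0).
14 cycles on 187: each ℓ→(−1)^(ℓ−1), product (−1)^173 = -1.

-1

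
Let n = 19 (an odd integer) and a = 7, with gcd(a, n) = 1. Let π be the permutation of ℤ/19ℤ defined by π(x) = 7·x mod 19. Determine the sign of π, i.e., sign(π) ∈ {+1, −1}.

Start at x=1: 1 → 7 → 11 → 1 (one orbit).
Cycle type of π: 3×6 + 1; total 7 cycles.
Σ(ℓ_i−1) = 19−7 = 12; sign = (−1)^12 = +1.
(7|19)_J = +1 (Zolotarev's lemma cross-check).

+1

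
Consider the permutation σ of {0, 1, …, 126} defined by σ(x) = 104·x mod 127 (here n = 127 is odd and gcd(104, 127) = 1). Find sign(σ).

Orbit of 25 under x↦104x: [25, 60, 17, 117, 103, 44, 4]… (length divides ord_127(104)).
Cycle type of π: 63×2 + 1; total 3 cycles.
Σ(ℓ_i−1) = 127−3 = 124; sign = (−1)^124 = +1.

+1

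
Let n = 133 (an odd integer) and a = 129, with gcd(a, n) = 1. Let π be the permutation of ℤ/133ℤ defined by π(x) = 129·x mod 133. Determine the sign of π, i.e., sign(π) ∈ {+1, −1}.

+1

Trace 64: π^k(64) = [64, 10, 93, 27, 25, 33, 1] for k=0..6.
Cycle lengths of π_129 on ℤ/133ℤ: [18, 18, 18, 18, 18, 18, 18, 6, 1]; 9 cycles in total.
n − c = 133 − 9 = 124; sign = (−1)^124 = +1.
Zolotarev: (129|133) = +1, matching the cycle-count sign.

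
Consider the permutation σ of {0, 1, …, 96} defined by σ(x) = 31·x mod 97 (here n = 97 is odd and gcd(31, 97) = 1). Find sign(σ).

Orbit of 47 under x↦31x: [47, 2, 62, 79, 24, 65, 75]… (length divides ord_97(31)).
The orbit structure of x ↦ 31x mod 97: 3 orbits of sizes [48, 48, 1].
Σ(ℓ_i−1) = 97−3 = 94; sign = (−1)^94 = +1.
Zolotarev: (31|97) = +1, matching the cycle-count sign.

+1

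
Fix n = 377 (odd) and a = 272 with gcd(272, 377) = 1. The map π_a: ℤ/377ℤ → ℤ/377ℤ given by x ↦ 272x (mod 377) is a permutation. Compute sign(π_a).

Trace 12: π^k(12) = [12, 248, 350, 196, 155, 313, 311] for k=0..6.
π_272 has 20 disjoint cycles with lengths [28, 28, 28, 28, 28, 28, 28, 28, 28, 28, 28, 28, 28, 2, 2, 2, 2, 2, 2, 1] on {0,…,376}.
With 20 cycles on 377 points, sign = (−1)^{377−20} = -1.
Via Zolotarev, sign(π_{272}) = (272|377) = -1.

-1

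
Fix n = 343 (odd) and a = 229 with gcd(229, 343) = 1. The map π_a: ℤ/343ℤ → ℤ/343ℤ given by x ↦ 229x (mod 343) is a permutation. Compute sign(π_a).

-1

Orbit of 317 under x↦229x: [317, 220, 302, 215, 186, 62, 135]… (length divides ord_343(229)).
Cycle lengths of π_229 on ℤ/343ℤ: [294, 42, 6, 1]; 4 cycles in total.
4 cycles on 343: each ℓ→(−1)^(ℓ−1), product (−1)^339 = -1.
Via Zolotarev, sign(π_{229}) = (229|343) = -1.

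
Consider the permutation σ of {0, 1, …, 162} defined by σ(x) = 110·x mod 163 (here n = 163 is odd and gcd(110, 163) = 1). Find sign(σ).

Trace 40: π^k(40) = [40, 162, 53, 125, 58, 23, 85] for k=0..6.
The orbit structure of x ↦ 110x mod 163: 10 orbits of sizes [18, 18, 18, 18, 18, 18, 18, 18, 18, 1].
sign(π) = (−1)^{n − #cycles} = (−1)^{163−10} = (−1)^153 = -1.

-1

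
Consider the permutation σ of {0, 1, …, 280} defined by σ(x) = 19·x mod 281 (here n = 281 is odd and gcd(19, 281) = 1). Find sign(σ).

-1

Start at x=111: 111 → 142 → 169 → 120 → 32 → 46 → 31 → … (one orbit).
2 cycles of lengths [280, 1].
n − c = 281 − 2 = 279; sign = (−1)^279 = -1.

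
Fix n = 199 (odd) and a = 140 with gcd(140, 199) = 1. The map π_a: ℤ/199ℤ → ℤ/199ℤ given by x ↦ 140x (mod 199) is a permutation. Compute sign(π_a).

+1

Trace 116: π^k(116) = [116, 121, 25, 117, 62, 123, 106] for k=0..6.
Cycle lengths of π_140 on ℤ/199ℤ: [33, 33, 33, 33, 33, 33, 1]; 7 cycles in total.
7 cycles on 199: each ℓ→(−1)^(ℓ−1), product (−1)^192 = +1.
(140|199)_J = +1 (Zolotarev's lemma cross-check).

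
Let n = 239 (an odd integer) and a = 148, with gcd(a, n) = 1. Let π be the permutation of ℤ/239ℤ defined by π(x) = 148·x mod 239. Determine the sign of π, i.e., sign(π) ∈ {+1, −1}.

Start at x=120: 120 → 74 → 197 → 237 → 182 → 168 → 8 → … (one orbit).
Cycle lengths of π_148 on ℤ/239ℤ: [238, 1]; 2 cycles in total.
2 cycles on 239: each ℓ→(−1)^(ℓ−1), product (−1)^237 = -1.

-1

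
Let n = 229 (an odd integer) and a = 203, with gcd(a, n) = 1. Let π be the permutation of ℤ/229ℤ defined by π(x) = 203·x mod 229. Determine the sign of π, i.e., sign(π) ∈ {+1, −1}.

Orbit of 214 under x↦203x: [214, 161, 165, 61, 17, 16, 42]… (length divides ord_229(203)).
The orbit structure of x ↦ 203x mod 229: 13 orbits of sizes [19, 19, 19, 19, 19, 19, 19, 19, 19, 19, 19, 19, 1].
Σ(ℓ_i−1) = 229−13 = 216; sign = (−1)^216 = +1.

+1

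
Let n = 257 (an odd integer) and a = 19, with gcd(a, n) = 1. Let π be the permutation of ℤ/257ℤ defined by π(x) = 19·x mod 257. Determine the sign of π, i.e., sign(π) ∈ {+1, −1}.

-1

Start at x=153: 153 → 80 → 235 → 96 → 25 → 218 → 30 → … (one orbit).
The orbit structure of x ↦ 19x mod 257: 2 orbits of sizes [256, 1].
2 cycles on 257: each ℓ→(−1)^(ℓ−1), product (−1)^255 = -1.
Zolotarev: (19|257) = -1, matching the cycle-count sign.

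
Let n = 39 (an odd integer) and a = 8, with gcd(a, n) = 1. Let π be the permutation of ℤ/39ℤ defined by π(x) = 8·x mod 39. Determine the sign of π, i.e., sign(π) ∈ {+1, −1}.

+1

Orbit of 8 under x↦8x: [8, 25, 5, 1]… (length divides ord_39(8)).
Decompose π into cycles: lengths [4, 4, 4, 4, 4, 4, 4, 4, 4, 2, 1] (11 cycles, including the fixed point 0).
11 cycles on 39: each ℓ→(−1)^(ℓ−1), product (−1)^28 = +1.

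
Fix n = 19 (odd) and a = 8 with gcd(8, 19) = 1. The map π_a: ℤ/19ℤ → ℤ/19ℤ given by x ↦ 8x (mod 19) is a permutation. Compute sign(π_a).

Orbit of 11 under x↦8x: [11, 12, 1, 8, 7, 18]… (length divides ord_19(8)).
Decompose π into cycles: lengths [6, 6, 6, 1] (4 cycles, including the fixed point 0).
sign(π) = (−1)^{n − #cycles} = (−1)^{19−4} = (−1)^15 = -1.

-1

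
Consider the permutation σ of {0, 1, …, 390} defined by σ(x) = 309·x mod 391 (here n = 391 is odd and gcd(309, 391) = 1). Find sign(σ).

Trace 94: π^k(94) = [94, 112, 200, 22, 151, 130, 288] for k=0..6.
Cycle type of π: 176×2 + 22 + 16 + 1; total 5 cycles.
5 cycles on 391: each ℓ→(−1)^(ℓ−1), product (−1)^386 = +1.

+1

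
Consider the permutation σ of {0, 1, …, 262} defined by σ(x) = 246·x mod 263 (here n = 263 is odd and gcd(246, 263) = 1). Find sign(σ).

Orbit of 84 under x↦246x: [84, 150, 80, 218, 239, 145, 165]… (length divides ord_263(246)).
The orbit structure of x ↦ 246x mod 263: 2 orbits of sizes [262, 1].
2 cycles on 263: each ℓ→(−1)^(ℓ−1), product (−1)^261 = -1.
(246|263)_J = -1 (Zolotarev's lemma cross-check).

-1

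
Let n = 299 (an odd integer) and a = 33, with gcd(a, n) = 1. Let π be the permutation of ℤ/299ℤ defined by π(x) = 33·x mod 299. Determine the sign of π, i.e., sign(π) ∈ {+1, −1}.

Trace 81: π^k(81) = [81, 281, 4, 132, 170, 228, 49] for k=0..6.
Decompose π into cycles: lengths [132, 132, 22, 12, 1] (5 cycles, including the fixed point 0).
299 − 5 = 294 transpositions; sign(π) = (−1)^294 = +1.

+1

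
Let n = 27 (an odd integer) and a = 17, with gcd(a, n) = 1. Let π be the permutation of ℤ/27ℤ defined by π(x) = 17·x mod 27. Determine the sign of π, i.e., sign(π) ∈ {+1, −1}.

-1

Orbit of 10 under x↦17x: [10, 8, 1, 17, 19, 26]… (length divides ord_27(17)).
The orbit structure of x ↦ 17x mod 27: 8 orbits of sizes [6, 6, 6, 2, 2, 2, 2, 1].
sign(π) = (−1)^{n − #cycles} = (−1)^{27−8} = (−1)^19 = -1.
Via Zolotarev, sign(π_{17}) = (17|27) = -1.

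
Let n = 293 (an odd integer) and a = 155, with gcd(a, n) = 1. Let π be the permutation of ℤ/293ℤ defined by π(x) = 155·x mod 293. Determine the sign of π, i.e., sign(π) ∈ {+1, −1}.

-1

Orbit of 292 under x↦155x: [292, 138, 1, 155]… (length divides ord_293(155)).
Cycle lengths of π_155 on ℤ/293ℤ: [4, 4, 4, 4, 4, 4, 4, 4, 4, 4, 4, 4, 4, 4, 4, 4, 4, 4, 4, 4, 4, 4, 4, 4, 4, 4, 4, 4, 4, 4, 4, 4, 4, 4, 4, 4, 4, 4, 4, 4, 4, 4, 4, 4, 4, 4, 4, 4, 4, 4, 4, 4, 4, 4, 4, 4, 4, 4, 4, 4, 4, 4, 4, 4, 4, 4, 4, 4, 4, 4, 4, 4, 4, 1]; 74 cycles in total.
74 cycles on 293: each ℓ→(−1)^(ℓ−1), product (−1)^219 = -1.
Check: (155/293) = -1 by Zolotarev.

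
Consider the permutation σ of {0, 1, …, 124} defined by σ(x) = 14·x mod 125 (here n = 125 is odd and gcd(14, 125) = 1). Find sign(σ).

+1

Orbit of 24 under x↦14x: [24, 86, 79, 106, 109, 26, 114]… (length divides ord_125(14)).
Cycle lengths of π_14 on ℤ/125ℤ: [50, 50, 10, 10, 2, 2, 1]; 7 cycles in total.
125 − 7 = 118 transpositions; sign(π) = (−1)^118 = +1.
Zolotarev: (14|125) = +1, matching the cycle-count sign.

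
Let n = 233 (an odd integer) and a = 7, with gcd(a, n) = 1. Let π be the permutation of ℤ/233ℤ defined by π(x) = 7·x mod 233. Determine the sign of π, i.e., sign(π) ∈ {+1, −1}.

+1

Orbit of 187 under x↦7x: [187, 144, 76, 66, 229, 205, 37]… (length divides ord_233(7)).
Cycle lengths of π_7 on ℤ/233ℤ: [116, 116, 1]; 3 cycles in total.
n − c = 233 − 3 = 230; sign = (−1)^230 = +1.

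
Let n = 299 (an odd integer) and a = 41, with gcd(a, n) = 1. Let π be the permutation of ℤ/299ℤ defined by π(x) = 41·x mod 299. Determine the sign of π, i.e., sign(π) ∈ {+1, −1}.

Trace 108: π^k(108) = [108, 242, 55, 162, 64, 232, 243] for k=0..6.
The orbit structure of x ↦ 41x mod 299: 6 orbits of sizes [132, 132, 12, 11, 11, 1].
With 6 cycles on 299 points, sign = (−1)^{299−6} = -1.

-1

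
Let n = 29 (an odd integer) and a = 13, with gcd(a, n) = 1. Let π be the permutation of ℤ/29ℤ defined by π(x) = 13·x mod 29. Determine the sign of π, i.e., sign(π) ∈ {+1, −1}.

+1

Start at x=23: 23 → 9 → 1 → 13 → 24 → 22 → 25 → … (one orbit).
Cycle lengths of π_13 on ℤ/29ℤ: [14, 14, 1]; 3 cycles in total.
n − c = 29 − 3 = 26; sign = (−1)^26 = +1.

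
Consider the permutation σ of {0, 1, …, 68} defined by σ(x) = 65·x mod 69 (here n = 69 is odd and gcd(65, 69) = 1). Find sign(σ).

+1

Trace 64: π^k(64) = [64, 20, 58, 44, 31, 14, 13] for k=0..6.
5 cycles of lengths [22, 22, 22, 2, 1].
5 cycles on 69: each ℓ→(−1)^(ℓ−1), product (−1)^64 = +1.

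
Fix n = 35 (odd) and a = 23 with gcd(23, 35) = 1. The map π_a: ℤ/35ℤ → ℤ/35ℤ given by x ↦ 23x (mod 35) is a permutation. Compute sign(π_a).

-1

Orbit of 32 under x↦23x: [32, 1, 23, 4, 22, 16, 18]… (length divides ord_35(23)).
Decompose π into cycles: lengths [12, 12, 4, 3, 3, 1] (6 cycles, including the fixed point 0).
6 cycles on 35: each ℓ→(−1)^(ℓ−1), product (−1)^29 = -1.
(23|35)_J = -1 (Zolotarev's lemma cross-check).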